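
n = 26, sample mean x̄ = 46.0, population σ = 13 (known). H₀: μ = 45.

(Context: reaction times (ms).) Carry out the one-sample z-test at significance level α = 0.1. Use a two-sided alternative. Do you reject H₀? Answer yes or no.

reject H₀: no

SE = σ/√n = 13/√26 = 2.5495
z = (x̄−μ₀)/SE = (46.0−45)/2.5495 = 0.3922
p-value (two-sided) = 0.69489
At α=0.1: p ≥ α → fail to reject H₀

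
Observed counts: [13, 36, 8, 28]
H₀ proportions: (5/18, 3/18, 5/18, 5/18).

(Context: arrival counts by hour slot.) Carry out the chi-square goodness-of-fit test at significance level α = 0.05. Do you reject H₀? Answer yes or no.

reject H₀: yes

n = 85; E_i = n·p_i = [23.61, 14.17, 23.61, 23.61]
χ² = (13−23.61)²/23.61 + (36−14.17)²/14.17 + (8−23.61)²/23.61 + (28−23.61)²/23.61 = 49.5553
df = 3
p-value (upper-tail) = 0.00000
At α=0.05: p < α → reject H₀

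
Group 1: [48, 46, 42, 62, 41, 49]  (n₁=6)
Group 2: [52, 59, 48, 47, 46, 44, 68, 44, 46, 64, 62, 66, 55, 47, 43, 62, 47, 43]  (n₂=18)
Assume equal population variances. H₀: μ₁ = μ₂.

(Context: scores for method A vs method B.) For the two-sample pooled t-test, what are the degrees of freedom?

df = n₁ + n₂ − 2 = 6 + 18 − 2 = 22

degrees of freedom = 22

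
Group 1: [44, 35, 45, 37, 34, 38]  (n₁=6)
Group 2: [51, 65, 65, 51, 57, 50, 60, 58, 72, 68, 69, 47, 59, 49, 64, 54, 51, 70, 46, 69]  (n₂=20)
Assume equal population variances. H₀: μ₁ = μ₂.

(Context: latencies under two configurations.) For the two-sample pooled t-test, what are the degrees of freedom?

degrees of freedom = 24

df = n₁ + n₂ − 2 = 6 + 20 − 2 = 24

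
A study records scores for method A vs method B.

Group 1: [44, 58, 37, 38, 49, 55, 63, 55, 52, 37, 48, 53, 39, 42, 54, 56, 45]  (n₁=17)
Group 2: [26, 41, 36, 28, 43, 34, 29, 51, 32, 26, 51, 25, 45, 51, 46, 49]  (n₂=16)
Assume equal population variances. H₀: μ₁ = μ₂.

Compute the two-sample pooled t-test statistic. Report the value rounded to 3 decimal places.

x̄₁=48.529, s₁=8.079, n₁=17
x̄₂=38.312, s₂=9.891, n₂=16
s_p² = [16·8.079² + 15·9.891²]/31 = 81.0217
SE = √(s_p²·(1/17+1/16)) = 3.1353
t = (48.529−38.312)/3.1353 = 3.2587
df = 31

test statistic = 3.259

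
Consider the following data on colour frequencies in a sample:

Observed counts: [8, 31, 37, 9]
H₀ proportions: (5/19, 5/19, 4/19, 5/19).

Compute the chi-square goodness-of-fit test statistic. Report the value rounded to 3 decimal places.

n = 85; E_i = n·p_i = [22.37, 22.37, 17.89, 22.37]
χ² = (8−22.37)²/22.37 + (31−22.37)²/22.37 + (37−17.89)²/17.89 + (9−22.37)²/22.37 = 40.9476
df = 3

test statistic = 40.948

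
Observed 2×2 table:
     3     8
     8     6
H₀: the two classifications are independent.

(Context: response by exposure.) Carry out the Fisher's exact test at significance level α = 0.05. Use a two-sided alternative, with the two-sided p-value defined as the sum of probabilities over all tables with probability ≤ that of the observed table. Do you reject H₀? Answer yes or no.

Margins: r₁=11, r₂=14, c₁=11, c₂=14, n=25
p_obs = C(11,3)·C(14,8)/C(25,11); sum pmf over tables with pmf ≤ p_obs
p-value (two-sided) = 0.22716
At α=0.05: p ≥ α → fail to reject H₀

reject H₀: no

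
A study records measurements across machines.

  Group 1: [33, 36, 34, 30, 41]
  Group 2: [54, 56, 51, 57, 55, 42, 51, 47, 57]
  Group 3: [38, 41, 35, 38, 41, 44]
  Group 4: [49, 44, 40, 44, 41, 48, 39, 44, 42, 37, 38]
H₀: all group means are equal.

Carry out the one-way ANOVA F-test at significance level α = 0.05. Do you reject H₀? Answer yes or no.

reject H₀: yes

Group means [34.80, 52.22, 39.50, 42.36], grand mean 43.452
SSB = Σnᵢ(x̄ᵢ−x̄)² = 1173.276; SSW = ΣΣ(x−x̄ᵢ)² = 472.401
MSB = 1173.276/3 = 391.0921; MSW = 472.401/27 = 17.4963
F = MSB/MSW = 22.3528
df = (3, 27)
p-value (upper-tail) = 0.00000
At α=0.05: p < α → reject H₀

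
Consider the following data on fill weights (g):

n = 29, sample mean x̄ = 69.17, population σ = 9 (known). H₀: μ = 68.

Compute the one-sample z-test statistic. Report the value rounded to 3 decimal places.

SE = σ/√n = 9/√29 = 1.6713
z = (x̄−μ₀)/SE = (69.17−68)/1.6713 = 0.7001

test statistic = 0.700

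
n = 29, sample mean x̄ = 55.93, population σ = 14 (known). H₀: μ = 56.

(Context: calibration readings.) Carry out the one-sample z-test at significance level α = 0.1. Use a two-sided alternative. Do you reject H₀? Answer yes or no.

SE = σ/√n = 14/√29 = 2.5997
z = (x̄−μ₀)/SE = (55.93−56)/2.5997 = -0.0269
p-value (two-sided) = 0.97852
At α=0.1: p ≥ α → fail to reject H₀

reject H₀: no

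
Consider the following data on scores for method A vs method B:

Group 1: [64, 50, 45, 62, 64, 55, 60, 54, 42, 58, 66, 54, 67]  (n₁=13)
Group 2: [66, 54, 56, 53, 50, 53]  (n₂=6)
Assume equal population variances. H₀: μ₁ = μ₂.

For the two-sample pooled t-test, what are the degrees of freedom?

degrees of freedom = 17

df = n₁ + n₂ − 2 = 13 + 6 − 2 = 17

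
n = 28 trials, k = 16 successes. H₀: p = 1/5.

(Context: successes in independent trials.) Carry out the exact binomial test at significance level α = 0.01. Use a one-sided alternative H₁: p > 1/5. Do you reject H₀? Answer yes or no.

Exact binomial: n=28, k=16, p₀=1/5=0.2000
P(X≥16) from Σ C(n,i)·p₀^i·(1−p₀)^(n−i)
p-value (one-sided, H₁ greater) = 0.00002
At α=0.01: p < α → reject H₀

reject H₀: yes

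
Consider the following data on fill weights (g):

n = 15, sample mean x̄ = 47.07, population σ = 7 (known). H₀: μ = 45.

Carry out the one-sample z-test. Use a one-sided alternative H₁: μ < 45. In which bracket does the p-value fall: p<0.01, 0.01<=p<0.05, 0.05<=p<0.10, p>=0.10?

p-value bracket: p>=0.10

SE = σ/√n = 7/√15 = 1.8074
z = (x̄−μ₀)/SE = (47.07−45)/1.8074 = 1.1453
p-value (one-sided, H₁ less) = 0.87396
→ bracket: p>=0.10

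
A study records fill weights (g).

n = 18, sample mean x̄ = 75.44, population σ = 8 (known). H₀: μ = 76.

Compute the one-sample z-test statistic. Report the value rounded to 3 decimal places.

test statistic = -0.297

SE = σ/√n = 8/√18 = 1.8856
z = (x̄−μ₀)/SE = (75.44−76)/1.8856 = -0.2970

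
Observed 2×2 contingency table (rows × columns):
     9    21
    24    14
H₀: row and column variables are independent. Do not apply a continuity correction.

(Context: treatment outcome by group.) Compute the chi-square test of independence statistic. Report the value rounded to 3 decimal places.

test statistic = 7.379

Row totals [30, 38], col totals [33, 35], n=68
χ² = (9−14.56)²/14.56 + (21−15.44)²/15.44 + (24−18.44)²/18.44 + (14−19.56)²/19.56 = 7.3791
df = 1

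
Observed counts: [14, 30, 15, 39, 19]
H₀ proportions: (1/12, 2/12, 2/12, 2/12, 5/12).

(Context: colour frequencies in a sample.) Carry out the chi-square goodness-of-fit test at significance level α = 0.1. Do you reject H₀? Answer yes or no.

reject H₀: yes

n = 117; E_i = n·p_i = [9.75, 19.50, 19.50, 19.50, 48.75]
χ² = (14−9.75)²/9.75 + (30−19.50)²/19.50 + (15−19.50)²/19.50 + (39−19.50)²/19.50 + (19−48.75)²/48.75 = 46.2000
df = 4
p-value (upper-tail) = 0.00000
At α=0.1: p < α → reject H₀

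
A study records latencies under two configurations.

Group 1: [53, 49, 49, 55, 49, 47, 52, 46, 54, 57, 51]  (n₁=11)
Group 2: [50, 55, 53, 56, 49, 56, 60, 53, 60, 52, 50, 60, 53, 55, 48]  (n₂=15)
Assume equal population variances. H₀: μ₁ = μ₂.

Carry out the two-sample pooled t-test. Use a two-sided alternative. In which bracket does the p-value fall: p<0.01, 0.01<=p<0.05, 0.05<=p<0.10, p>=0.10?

x̄₁=51.091, s₁=3.448, n₁=11
x̄₂=54.000, s₂=3.946, n₂=15
s_p² = [10·3.448² + 14·3.946²]/24 = 14.0379
SE = √(s_p²·(1/11+1/15)) = 1.4873
t = (51.091−54.000)/1.4873 = -1.9560
df = 24
p-value (two-sided) = 0.06221
→ bracket: 0.05<=p<0.10

p-value bracket: 0.05<=p<0.10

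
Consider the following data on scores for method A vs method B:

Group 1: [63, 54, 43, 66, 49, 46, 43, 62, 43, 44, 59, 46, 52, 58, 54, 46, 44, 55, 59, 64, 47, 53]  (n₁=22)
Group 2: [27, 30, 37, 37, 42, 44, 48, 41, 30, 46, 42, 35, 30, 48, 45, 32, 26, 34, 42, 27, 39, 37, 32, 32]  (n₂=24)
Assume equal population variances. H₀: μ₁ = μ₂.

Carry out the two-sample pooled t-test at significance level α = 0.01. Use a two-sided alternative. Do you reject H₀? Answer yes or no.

x̄₁=52.273, s₁=7.636, n₁=22
x̄₂=36.792, s₂=6.871, n₂=24
s_p² = [21·7.636² + 23·6.871²]/44 = 52.5073
SE = √(s_p²·(1/22+1/24)) = 2.1388
t = (52.273−36.792)/2.1388 = 7.2382
df = 44
p-value (two-sided) = 0.00000
At α=0.01: p < α → reject H₀

reject H₀: yes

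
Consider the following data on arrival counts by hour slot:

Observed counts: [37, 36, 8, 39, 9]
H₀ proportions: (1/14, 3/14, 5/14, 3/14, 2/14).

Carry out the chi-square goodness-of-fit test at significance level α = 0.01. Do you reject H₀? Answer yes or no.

n = 129; E_i = n·p_i = [9.21, 27.64, 46.07, 27.64, 18.43]
χ² = (37−9.21)²/9.21 + (36−27.64)²/27.64 + (8−46.07)²/46.07 + (39−27.64)²/27.64 + (9−18.43)²/18.43 = 127.2651
df = 4
p-value (upper-tail) = 0.00000
At α=0.01: p < α → reject H₀

reject H₀: yes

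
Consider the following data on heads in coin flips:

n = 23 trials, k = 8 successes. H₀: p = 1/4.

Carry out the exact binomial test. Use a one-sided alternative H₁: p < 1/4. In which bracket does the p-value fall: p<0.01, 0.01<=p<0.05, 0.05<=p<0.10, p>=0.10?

p-value bracket: p>=0.10

Exact binomial: n=23, k=8, p₀=1/4=0.2500
P(X≤8) from Σ C(n,i)·p₀^i·(1−p₀)^(n−i)
p-value (one-sided, H₁ less) = 0.90368
→ bracket: p>=0.10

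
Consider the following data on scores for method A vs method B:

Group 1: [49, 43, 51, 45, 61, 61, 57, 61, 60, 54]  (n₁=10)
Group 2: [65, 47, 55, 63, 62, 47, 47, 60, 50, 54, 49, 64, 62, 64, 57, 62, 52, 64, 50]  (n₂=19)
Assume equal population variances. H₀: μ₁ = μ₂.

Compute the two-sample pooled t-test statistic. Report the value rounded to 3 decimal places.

test statistic = -0.874

x̄₁=54.200, s₁=6.893, n₁=10
x̄₂=56.526, s₂=6.777, n₂=19
s_p² = [9·6.893² + 18·6.777²]/27 = 46.4569
SE = √(s_p²·(1/10+1/19)) = 2.6629
t = (54.200−56.526)/2.6629 = -0.8736
df = 27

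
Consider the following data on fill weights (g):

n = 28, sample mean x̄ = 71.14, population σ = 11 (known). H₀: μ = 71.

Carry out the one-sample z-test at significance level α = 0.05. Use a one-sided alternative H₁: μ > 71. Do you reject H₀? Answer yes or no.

SE = σ/√n = 11/√28 = 2.0788
z = (x̄−μ₀)/SE = (71.14−71)/2.0788 = 0.0673
p-value (one-sided, H₁ greater) = 0.47315
At α=0.05: p ≥ α → fail to reject H₀

reject H₀: no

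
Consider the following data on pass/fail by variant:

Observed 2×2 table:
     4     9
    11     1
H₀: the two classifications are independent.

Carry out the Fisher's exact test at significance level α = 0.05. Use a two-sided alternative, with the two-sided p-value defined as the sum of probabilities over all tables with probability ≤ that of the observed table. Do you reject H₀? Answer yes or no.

reject H₀: yes

Margins: r₁=13, r₂=12, c₁=15, c₂=10, n=25
p_obs = C(13,4)·C(12,11)/C(25,15); sum pmf over tables with pmf ≤ p_obs
p-value (two-sided) = 0.00361
At α=0.05: p < α → reject H₀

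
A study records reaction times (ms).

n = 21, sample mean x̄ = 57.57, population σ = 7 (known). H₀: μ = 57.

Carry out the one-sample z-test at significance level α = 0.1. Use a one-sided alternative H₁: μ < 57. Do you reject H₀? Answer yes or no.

SE = σ/√n = 7/√21 = 1.5275
z = (x̄−μ₀)/SE = (57.57−57)/1.5275 = 0.3732
p-value (one-sided, H₁ less) = 0.64548
At α=0.1: p ≥ α → fail to reject H₀

reject H₀: no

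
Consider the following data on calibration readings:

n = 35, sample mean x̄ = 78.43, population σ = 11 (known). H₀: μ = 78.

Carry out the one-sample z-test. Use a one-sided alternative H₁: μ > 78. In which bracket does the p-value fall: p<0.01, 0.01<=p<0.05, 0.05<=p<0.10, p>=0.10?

SE = σ/√n = 11/√35 = 1.8593
z = (x̄−μ₀)/SE = (78.43−78)/1.8593 = 0.2313
p-value (one-sided, H₁ greater) = 0.40855
→ bracket: p>=0.10

p-value bracket: p>=0.10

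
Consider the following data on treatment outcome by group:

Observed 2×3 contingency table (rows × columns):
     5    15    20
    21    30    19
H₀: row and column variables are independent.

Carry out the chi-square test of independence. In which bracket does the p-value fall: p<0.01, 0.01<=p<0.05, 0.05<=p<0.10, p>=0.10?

Row totals [40, 70], col totals [26, 45, 39], n=110
χ² = (5−9.45)²/9.45 + (15−16.36)²/16.36 + (20−14.18)²/14.18 + (21−16.55)²/16.55 + (30−28.64)²/28.64 + (19−24.82)²/24.82 = 7.2276
df = 2
p-value (upper-tail) = 0.02695
→ bracket: 0.01<=p<0.05

p-value bracket: 0.01<=p<0.05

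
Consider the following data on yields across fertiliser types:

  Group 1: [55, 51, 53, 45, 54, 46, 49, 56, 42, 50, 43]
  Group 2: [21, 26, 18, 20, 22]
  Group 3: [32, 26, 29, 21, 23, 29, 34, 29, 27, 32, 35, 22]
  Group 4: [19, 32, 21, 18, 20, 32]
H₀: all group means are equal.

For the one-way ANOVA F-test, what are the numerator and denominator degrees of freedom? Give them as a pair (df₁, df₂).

degrees of freedom = [3, 30]

k = 4 groups, N = 34 total
df = (k−1, N−k) = (4−1, 34−4) = (3, 30)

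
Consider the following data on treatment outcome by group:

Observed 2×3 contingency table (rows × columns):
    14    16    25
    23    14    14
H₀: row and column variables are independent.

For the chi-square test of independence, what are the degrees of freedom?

degrees of freedom = 2

df = (r−1)(c−1) = (2−1)·(3−1) = 2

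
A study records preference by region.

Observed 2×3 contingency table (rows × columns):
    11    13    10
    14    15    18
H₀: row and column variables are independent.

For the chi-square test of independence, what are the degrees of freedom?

degrees of freedom = 2

df = (r−1)(c−1) = (2−1)·(3−1) = 2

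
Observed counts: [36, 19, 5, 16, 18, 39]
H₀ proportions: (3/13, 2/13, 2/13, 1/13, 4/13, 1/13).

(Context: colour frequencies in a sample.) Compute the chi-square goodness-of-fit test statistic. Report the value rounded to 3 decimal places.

n = 133; E_i = n·p_i = [30.69, 20.46, 20.46, 10.23, 40.92, 10.23]
χ² = (36−30.69)²/30.69 + (19−20.46)²/20.46 + (5−20.46)²/20.46 + (16−10.23)²/10.23 + (18−40.92)²/40.92 + (39−10.23)²/10.23 = 109.6992
df = 5

test statistic = 109.699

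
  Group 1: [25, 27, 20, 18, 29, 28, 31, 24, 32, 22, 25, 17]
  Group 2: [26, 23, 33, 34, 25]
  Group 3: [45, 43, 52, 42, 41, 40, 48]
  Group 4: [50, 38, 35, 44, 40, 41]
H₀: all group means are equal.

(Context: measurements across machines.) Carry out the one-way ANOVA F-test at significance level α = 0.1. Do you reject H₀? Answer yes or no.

Group means [24.83, 28.20, 44.43, 41.33], grand mean 33.267
SSB = Σnᵢ(x̄ᵢ−x̄)² = 2244.352; SSW = ΣΣ(x−x̄ᵢ)² = 605.514
MSB = 2244.352/3 = 748.1175; MSW = 605.514/26 = 23.2890
F = MSB/MSW = 32.1232
df = (3, 26)
p-value (upper-tail) = 0.00000
At α=0.1: p < α → reject H₀

reject H₀: yes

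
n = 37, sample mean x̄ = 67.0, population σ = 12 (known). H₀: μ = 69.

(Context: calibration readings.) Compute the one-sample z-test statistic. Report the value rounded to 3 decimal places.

test statistic = -1.014

SE = σ/√n = 12/√37 = 1.9728
z = (x̄−μ₀)/SE = (67.0−69)/1.9728 = -1.0138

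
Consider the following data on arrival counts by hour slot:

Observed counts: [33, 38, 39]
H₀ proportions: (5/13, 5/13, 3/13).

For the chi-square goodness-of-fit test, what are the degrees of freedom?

df = k − 1 = 3 − 1 = 2

degrees of freedom = 2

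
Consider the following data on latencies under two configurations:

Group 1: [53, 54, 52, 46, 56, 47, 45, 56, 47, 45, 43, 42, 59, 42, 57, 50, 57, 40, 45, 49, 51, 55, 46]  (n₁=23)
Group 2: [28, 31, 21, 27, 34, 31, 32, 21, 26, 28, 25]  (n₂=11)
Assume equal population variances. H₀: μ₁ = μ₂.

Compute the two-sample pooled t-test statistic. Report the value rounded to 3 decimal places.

x̄₁=49.435, s₁=5.647, n₁=23
x̄₂=27.636, s₂=4.249, n₂=11
s_p² = [22·5.647² + 10·4.249²]/32 = 27.5687
SE = √(s_p²·(1/23+1/11)) = 1.9248
t = (49.435−27.636)/1.9248 = 11.3250
df = 32

test statistic = 11.325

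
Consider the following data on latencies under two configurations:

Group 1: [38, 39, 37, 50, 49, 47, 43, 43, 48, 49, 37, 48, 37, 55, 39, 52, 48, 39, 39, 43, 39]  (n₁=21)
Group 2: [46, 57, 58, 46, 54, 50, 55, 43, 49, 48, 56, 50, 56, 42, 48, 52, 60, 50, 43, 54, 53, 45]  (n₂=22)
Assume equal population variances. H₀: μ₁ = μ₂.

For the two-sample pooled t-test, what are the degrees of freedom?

degrees of freedom = 41

df = n₁ + n₂ − 2 = 21 + 22 − 2 = 41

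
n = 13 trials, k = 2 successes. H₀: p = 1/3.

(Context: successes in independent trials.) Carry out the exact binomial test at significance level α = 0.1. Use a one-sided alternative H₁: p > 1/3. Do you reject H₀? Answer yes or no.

Exact binomial: n=13, k=2, p₀=1/3=0.3333
P(X≥2) from Σ C(n,i)·p₀^i·(1−p₀)^(n−i)
p-value (one-sided, H₁ greater) = 0.96146
At α=0.1: p ≥ α → fail to reject H₀

reject H₀: no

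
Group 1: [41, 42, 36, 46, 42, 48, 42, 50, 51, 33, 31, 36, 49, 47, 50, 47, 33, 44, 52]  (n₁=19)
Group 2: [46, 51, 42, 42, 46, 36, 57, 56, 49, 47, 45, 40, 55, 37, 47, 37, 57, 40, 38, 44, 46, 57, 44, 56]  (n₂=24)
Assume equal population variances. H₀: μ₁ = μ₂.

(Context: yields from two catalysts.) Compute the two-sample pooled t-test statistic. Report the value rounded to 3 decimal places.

test statistic = -1.575

x̄₁=43.158, s₁=6.644, n₁=19
x̄₂=46.458, s₂=6.959, n₂=24
s_p² = [18·6.644² + 23·6.959²]/41 = 46.5484
SE = √(s_p²·(1/19+1/24)) = 2.0951
t = (43.158−46.458)/2.0951 = -1.5753
df = 41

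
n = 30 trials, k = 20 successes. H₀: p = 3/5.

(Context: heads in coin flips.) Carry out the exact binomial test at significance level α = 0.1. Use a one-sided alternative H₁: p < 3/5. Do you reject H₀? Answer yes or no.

reject H₀: no

Exact binomial: n=30, k=20, p₀=3/5=0.6000
P(X≤20) from Σ C(n,i)·p₀^i·(1−p₀)^(n−i)
p-value (one-sided, H₁ less) = 0.82371
At α=0.1: p ≥ α → fail to reject H₀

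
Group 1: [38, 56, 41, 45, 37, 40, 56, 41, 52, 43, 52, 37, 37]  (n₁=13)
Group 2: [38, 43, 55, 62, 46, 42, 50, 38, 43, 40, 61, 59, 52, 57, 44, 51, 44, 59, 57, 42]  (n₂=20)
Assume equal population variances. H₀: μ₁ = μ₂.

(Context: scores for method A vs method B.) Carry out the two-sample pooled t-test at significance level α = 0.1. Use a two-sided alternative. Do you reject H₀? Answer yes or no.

x̄₁=44.231, s₁=7.270, n₁=13
x̄₂=49.150, s₂=8.087, n₂=20
s_p² = [12·7.270² + 19·8.087²]/31 = 60.5438
SE = √(s_p²·(1/13+1/20)) = 2.7721
t = (44.231−49.150)/2.7721 = -1.7746
df = 31
p-value (two-sided) = 0.08579
At α=0.1: p < α → reject H₀

reject H₀: yes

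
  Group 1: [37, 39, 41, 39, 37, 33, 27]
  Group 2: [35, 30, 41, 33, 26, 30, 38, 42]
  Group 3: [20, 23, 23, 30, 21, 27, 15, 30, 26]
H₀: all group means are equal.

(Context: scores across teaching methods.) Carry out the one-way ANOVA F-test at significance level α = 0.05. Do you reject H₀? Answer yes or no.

Group means [36.14, 34.38, 23.89], grand mean 30.958
SSB = Σnᵢ(x̄ᵢ−x̄)² = 731.337; SSW = ΣΣ(x−x̄ᵢ)² = 553.621
MSB = 731.337/2 = 365.6687; MSW = 553.621/21 = 26.3629
F = MSB/MSW = 13.8706
df = (2, 21)
p-value (upper-tail) = 0.00014
At α=0.05: p < α → reject H₀

reject H₀: yes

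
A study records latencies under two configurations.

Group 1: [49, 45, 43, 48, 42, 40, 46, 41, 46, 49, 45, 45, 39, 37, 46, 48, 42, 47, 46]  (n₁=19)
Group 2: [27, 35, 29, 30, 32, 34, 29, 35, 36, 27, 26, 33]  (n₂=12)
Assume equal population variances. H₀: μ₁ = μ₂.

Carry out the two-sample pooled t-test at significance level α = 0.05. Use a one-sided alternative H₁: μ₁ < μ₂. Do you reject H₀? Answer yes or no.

reject H₀: no

x̄₁=44.421, s₁=3.453, n₁=19
x̄₂=31.083, s₂=3.528, n₂=12
s_p² = [18·3.453² + 11·3.528²]/29 = 12.1224
SE = √(s_p²·(1/19+1/12)) = 1.2838
t = (44.421−31.083)/1.2838 = 10.3890
df = 29
p-value (one-sided, H₁ less) = 1.00000
At α=0.05: p ≥ α → fail to reject H₀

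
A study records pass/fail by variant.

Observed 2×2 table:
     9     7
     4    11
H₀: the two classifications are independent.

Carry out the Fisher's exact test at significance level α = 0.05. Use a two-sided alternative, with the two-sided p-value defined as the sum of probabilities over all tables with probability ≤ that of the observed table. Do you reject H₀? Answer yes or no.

reject H₀: no

Margins: r₁=16, r₂=15, c₁=13, c₂=18, n=31
p_obs = C(16,9)·C(15,4)/C(31,13); sum pmf over tables with pmf ≤ p_obs
p-value (two-sided) = 0.14888
At α=0.05: p ≥ α → fail to reject H₀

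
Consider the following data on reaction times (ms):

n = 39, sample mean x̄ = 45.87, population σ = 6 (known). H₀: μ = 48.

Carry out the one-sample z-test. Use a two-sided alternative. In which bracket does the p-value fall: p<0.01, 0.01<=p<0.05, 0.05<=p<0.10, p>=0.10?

SE = σ/√n = 6/√39 = 0.9608
z = (x̄−μ₀)/SE = (45.87−48)/0.9608 = -2.2170
p-value (two-sided) = 0.02662
→ bracket: 0.01<=p<0.05

p-value bracket: 0.01<=p<0.05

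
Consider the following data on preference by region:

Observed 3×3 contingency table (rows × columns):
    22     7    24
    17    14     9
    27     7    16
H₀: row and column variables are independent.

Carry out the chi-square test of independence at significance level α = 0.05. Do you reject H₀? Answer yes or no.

Row totals [53, 40, 50], col totals [66, 28, 49], n=143
χ² = (22−24.46)²/24.46 + (7−10.38)²/10.38 + (24−18.16)²/18.16 + (17−18.46)²/18.46 + (14−7.83)²/7.83 + (9−13.71)²/13.71 + (27−23.08)²/23.08 + (7−9.79)²/9.79 + (16−17.13)²/17.13 = 11.3504
df = 4
p-value (upper-tail) = 0.02290
At α=0.05: p < α → reject H₀

reject H₀: yes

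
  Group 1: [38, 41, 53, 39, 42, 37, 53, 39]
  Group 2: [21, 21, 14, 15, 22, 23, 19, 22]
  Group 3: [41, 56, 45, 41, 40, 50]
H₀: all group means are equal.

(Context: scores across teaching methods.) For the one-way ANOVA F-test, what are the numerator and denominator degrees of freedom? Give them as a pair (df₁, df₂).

k = 3 groups, N = 22 total
df = (k−1, N−k) = (3−1, 22−3) = (2, 19)

degrees of freedom = [2, 19]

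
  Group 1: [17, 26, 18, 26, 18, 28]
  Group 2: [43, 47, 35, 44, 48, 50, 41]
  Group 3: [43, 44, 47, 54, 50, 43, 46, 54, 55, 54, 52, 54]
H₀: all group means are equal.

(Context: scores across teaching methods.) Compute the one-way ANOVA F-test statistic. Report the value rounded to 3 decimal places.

Group means [22.17, 44.00, 49.67], grand mean 41.480
SSB = Σnᵢ(x̄ᵢ−x̄)² = 3086.740; SSW = ΣΣ(x−x̄ᵢ)² = 527.500
MSB = 3086.740/2 = 1543.3700; MSW = 527.500/22 = 23.9773
F = MSB/MSW = 64.3680
df = (2, 22)

test statistic = 64.368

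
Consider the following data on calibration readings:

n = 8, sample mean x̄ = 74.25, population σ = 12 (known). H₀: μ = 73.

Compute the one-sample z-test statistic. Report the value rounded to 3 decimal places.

SE = σ/√n = 12/√8 = 4.2426
z = (x̄−μ₀)/SE = (74.25−73)/4.2426 = 0.2946

test statistic = 0.295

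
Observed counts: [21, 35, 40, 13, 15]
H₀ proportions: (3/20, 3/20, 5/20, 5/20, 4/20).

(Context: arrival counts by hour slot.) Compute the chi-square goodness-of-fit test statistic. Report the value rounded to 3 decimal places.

n = 124; E_i = n·p_i = [18.60, 18.60, 31.00, 31.00, 24.80]
χ² = (21−18.60)²/18.60 + (35−18.60)²/18.60 + (40−31.00)²/31.00 + (13−31.00)²/31.00 + (15−24.80)²/24.80 = 31.7070
df = 4

test statistic = 31.707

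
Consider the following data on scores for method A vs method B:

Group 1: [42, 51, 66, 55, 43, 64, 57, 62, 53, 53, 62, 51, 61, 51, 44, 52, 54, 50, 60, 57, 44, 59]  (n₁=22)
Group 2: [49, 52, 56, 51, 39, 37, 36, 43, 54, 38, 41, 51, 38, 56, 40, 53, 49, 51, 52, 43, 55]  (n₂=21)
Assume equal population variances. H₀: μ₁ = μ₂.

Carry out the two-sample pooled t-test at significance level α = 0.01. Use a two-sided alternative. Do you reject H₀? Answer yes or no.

x̄₁=54.136, s₁=6.951, n₁=22
x̄₂=46.857, s₂=7.002, n₂=21
s_p² = [21·6.951² + 20·7.002²]/41 = 48.6625
SE = √(s_p²·(1/22+1/21)) = 2.1282
t = (54.136−46.857)/2.1282 = 3.4204
df = 41
p-value (two-sided) = 0.00143
At α=0.01: p < α → reject H₀

reject H₀: yes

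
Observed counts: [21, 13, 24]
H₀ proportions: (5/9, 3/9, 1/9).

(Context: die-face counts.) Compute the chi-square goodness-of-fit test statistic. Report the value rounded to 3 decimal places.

n = 58; E_i = n·p_i = [32.22, 19.33, 6.44]
χ² = (21−32.22)²/32.22 + (13−19.33)²/19.33 + (24−6.44)²/6.44 = 53.8069
df = 2

test statistic = 53.807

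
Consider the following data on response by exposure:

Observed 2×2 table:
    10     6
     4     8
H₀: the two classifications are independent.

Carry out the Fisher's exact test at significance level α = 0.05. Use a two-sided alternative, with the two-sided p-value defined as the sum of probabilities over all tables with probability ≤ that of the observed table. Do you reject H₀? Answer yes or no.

Margins: r₁=16, r₂=12, c₁=14, c₂=14, n=28
p_obs = C(16,10)·C(12,4)/C(28,14); sum pmf over tables with pmf ≤ p_obs
p-value (two-sided) = 0.25186
At α=0.05: p ≥ α → fail to reject H₀

reject H₀: no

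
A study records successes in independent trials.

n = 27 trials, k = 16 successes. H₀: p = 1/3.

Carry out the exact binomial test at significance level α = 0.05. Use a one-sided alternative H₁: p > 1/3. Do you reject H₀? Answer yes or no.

Exact binomial: n=27, k=16, p₀=1/3=0.3333
P(X≥16) from Σ C(n,i)·p₀^i·(1−p₀)^(n−i)
p-value (one-sided, H₁ greater) = 0.00504
At α=0.05: p < α → reject H₀

reject H₀: yes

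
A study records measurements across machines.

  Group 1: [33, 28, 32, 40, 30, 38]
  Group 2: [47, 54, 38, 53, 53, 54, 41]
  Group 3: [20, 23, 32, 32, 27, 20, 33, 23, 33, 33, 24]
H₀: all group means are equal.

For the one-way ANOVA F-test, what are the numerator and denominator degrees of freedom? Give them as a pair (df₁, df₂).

degrees of freedom = [2, 21]

k = 3 groups, N = 24 total
df = (k−1, N−k) = (3−1, 24−3) = (2, 21)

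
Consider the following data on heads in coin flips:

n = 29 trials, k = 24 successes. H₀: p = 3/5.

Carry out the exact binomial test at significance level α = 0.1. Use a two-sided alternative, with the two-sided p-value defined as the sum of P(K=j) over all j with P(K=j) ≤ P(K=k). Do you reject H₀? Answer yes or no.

reject H₀: yes

Exact binomial: n=29, k=24, p₀=3/5=0.6000
P(X=j) = C(n,j)·p₀^j·(1−p₀)^(n−j); p = Σ P(X=j) over j with P(X=j) ≤ P(X=24)
p-value (two-sided) = 0.01282
At α=0.1: p < α → reject H₀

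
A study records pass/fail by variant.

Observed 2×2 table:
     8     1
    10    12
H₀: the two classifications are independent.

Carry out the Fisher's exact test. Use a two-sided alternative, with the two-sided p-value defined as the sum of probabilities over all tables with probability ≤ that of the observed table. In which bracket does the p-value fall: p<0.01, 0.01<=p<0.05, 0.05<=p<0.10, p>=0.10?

p-value bracket: 0.01<=p<0.05

Margins: r₁=9, r₂=22, c₁=18, c₂=13, n=31
p_obs = C(9,8)·C(22,10)/C(31,18); sum pmf over tables with pmf ≤ p_obs
p-value (two-sided) = 0.04484
→ bracket: 0.01<=p<0.05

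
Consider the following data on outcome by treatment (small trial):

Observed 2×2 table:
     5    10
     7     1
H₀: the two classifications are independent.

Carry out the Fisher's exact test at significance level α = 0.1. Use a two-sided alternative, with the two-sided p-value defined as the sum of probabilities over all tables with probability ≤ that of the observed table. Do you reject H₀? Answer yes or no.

Margins: r₁=15, r₂=8, c₁=12, c₂=11, n=23
p_obs = C(15,5)·C(8,7)/C(23,12); sum pmf over tables with pmf ≤ p_obs
p-value (two-sided) = 0.02719
At α=0.1: p < α → reject H₀

reject H₀: yes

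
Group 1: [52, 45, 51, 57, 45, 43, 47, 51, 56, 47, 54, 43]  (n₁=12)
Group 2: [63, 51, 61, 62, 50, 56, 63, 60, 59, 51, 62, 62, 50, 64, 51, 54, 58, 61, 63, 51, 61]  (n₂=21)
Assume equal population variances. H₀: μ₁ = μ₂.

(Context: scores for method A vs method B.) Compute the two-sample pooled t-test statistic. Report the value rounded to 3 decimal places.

test statistic = -4.630

x̄₁=49.250, s₁=4.920, n₁=12
x̄₂=57.762, s₂=5.166, n₂=21
s_p² = [11·4.920² + 20·5.166²]/31 = 25.8084
SE = √(s_p²·(1/12+1/21)) = 1.8384
t = (49.250−57.762)/1.8384 = -4.6301
df = 31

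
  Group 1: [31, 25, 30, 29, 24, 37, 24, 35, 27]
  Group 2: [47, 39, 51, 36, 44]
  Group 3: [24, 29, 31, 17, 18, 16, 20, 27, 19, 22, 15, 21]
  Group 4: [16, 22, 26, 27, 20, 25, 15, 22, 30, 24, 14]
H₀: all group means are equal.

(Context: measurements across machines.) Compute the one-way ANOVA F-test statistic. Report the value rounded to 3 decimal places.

test statistic = 24.917

Group means [29.11, 43.40, 21.58, 21.91], grand mean 26.459
SSB = Σnᵢ(x̄ᵢ−x̄)² = 2011.275; SSW = ΣΣ(x−x̄ᵢ)² = 887.915
MSB = 2011.275/3 = 670.4248; MSW = 887.915/33 = 26.9065
F = MSB/MSW = 24.9168
df = (3, 33)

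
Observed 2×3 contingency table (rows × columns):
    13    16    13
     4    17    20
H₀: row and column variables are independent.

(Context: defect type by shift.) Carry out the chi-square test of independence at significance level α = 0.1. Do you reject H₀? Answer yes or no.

Row totals [42, 41], col totals [17, 33, 33], n=83
χ² = (13−8.60)²/8.60 + (16−16.70)²/16.70 + (13−16.70)²/16.70 + (4−8.40)²/8.40 + (17−16.30)²/16.30 + (20−16.30)²/16.30 = 6.2687
df = 2
p-value (upper-tail) = 0.04353
At α=0.1: p < α → reject H₀

reject H₀: yes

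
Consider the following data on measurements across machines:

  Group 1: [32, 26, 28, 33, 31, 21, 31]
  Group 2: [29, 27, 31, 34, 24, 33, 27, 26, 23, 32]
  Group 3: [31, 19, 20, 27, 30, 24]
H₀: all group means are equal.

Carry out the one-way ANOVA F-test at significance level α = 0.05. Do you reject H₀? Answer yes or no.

Group means [28.86, 28.60, 25.17], grand mean 27.783
SSB = Σnᵢ(x̄ᵢ−x̄)² = 55.823; SSW = ΣΣ(x−x̄ᵢ)² = 364.090
MSB = 55.823/2 = 27.9113; MSW = 364.090/20 = 18.2045
F = MSB/MSW = 1.5332
df = (2, 20)
p-value (upper-tail) = 0.24016
At α=0.05: p ≥ α → fail to reject H₀

reject H₀: no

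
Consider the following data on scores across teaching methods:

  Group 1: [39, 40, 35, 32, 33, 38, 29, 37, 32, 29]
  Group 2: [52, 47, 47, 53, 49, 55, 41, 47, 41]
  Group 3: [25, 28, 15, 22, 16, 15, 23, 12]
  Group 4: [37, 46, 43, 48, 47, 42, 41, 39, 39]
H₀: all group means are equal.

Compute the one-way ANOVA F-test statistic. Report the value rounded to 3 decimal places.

Group means [34.40, 48.00, 19.50, 42.44], grand mean 36.500
SSB = Σnᵢ(x̄ᵢ−x̄)² = 3864.378; SSW = ΣΣ(x−x̄ᵢ)² = 686.622
MSB = 3864.378/3 = 1288.1259; MSW = 686.622/32 = 21.4569
F = MSB/MSW = 60.0331
df = (3, 32)

test statistic = 60.033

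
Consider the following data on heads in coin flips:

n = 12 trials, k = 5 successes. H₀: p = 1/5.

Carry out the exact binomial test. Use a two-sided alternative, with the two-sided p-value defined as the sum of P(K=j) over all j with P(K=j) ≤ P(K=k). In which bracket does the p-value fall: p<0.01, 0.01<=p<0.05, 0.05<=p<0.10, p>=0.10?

Exact binomial: n=12, k=5, p₀=1/5=0.2000
P(X=j) = C(n,j)·p₀^j·(1−p₀)^(n−j); p = Σ P(X=j) over j with P(X=j) ≤ P(X=5)
p-value (two-sided) = 0.07256
→ bracket: 0.05<=p<0.10

p-value bracket: 0.05<=p<0.10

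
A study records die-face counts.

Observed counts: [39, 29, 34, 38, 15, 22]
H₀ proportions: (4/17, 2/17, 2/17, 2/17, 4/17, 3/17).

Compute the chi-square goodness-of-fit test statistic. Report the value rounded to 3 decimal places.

n = 177; E_i = n·p_i = [41.65, 20.82, 20.82, 20.82, 41.65, 31.24]
χ² = (39−41.65)²/41.65 + (29−20.82)²/20.82 + (34−20.82)²/20.82 + (38−20.82)²/20.82 + (15−41.65)²/41.65 + (22−31.24)²/31.24 = 45.6648
df = 5

test statistic = 45.665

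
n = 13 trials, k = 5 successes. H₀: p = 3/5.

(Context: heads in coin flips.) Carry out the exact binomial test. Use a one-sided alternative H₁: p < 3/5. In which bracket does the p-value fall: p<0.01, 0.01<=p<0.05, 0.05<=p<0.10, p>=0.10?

p-value bracket: 0.05<=p<0.10

Exact binomial: n=13, k=5, p₀=3/5=0.6000
P(X≤5) from Σ C(n,i)·p₀^i·(1−p₀)^(n−i)
p-value (one-sided, H₁ less) = 0.09767
→ bracket: 0.05<=p<0.10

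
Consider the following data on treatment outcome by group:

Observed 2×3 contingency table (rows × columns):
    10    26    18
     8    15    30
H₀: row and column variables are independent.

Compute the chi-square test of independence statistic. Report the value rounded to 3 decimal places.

test statistic = 6.165

Row totals [54, 53], col totals [18, 41, 48], n=107
χ² = (10−9.08)²/9.08 + (26−20.69)²/20.69 + (18−24.22)²/24.22 + (8−8.92)²/8.92 + (15−20.31)²/20.31 + (30−23.78)²/23.78 = 6.1646
df = 2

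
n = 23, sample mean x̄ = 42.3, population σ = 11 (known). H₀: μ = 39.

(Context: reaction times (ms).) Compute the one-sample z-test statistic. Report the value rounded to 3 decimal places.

SE = σ/√n = 11/√23 = 2.2937
z = (x̄−μ₀)/SE = (42.3−39)/2.2937 = 1.4387

test statistic = 1.439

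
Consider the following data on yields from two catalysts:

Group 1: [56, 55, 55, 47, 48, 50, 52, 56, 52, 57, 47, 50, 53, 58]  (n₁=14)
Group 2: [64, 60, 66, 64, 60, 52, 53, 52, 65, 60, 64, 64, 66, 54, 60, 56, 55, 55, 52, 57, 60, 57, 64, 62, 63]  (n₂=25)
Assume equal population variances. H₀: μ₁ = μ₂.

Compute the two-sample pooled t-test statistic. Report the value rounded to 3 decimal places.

test statistic = -4.626

x̄₁=52.571, s₁=3.736, n₁=14
x̄₂=59.400, s₂=4.752, n₂=25
s_p² = [13·3.736² + 24·4.752²]/37 = 19.5521
SE = √(s_p²·(1/14+1/25)) = 1.4760
t = (52.571−59.400)/1.4760 = -4.6263
df = 37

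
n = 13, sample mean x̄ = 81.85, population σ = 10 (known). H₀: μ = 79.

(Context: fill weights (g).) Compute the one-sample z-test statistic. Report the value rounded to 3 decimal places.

SE = σ/√n = 10/√13 = 2.7735
z = (x̄−μ₀)/SE = (81.85−79)/2.7735 = 1.0276

test statistic = 1.028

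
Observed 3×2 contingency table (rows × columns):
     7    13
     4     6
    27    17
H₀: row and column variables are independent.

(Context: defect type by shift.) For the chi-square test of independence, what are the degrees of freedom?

degrees of freedom = 2

df = (r−1)(c−1) = (3−1)·(2−1) = 2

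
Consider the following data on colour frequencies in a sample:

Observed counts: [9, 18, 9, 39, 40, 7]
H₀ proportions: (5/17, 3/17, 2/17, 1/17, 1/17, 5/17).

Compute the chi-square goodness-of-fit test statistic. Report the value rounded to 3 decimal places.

test statistic = 337.209

n = 122; E_i = n·p_i = [35.88, 21.53, 14.35, 7.18, 7.18, 35.88]
χ² = (9−35.88)²/35.88 + (18−21.53)²/21.53 + (9−14.35)²/14.35 + (39−7.18)²/7.18 + (40−7.18)²/7.18 + (7−35.88)²/35.88 = 337.2090
df = 5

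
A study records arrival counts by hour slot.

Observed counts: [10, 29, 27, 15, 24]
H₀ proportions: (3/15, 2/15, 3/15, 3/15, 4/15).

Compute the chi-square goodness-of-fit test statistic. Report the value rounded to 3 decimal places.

test statistic = 25.833

n = 105; E_i = n·p_i = [21.00, 14.00, 21.00, 21.00, 28.00]
χ² = (10−21.00)²/21.00 + (29−14.00)²/14.00 + (27−21.00)²/21.00 + (15−21.00)²/21.00 + (24−28.00)²/28.00 = 25.8333
df = 4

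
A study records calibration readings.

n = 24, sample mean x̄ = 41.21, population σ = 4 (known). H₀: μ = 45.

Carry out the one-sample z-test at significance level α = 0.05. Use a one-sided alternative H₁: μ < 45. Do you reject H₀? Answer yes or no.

reject H₀: yes

SE = σ/√n = 4/√24 = 0.8165
z = (x̄−μ₀)/SE = (41.21−45)/0.8165 = -4.6418
p-value (one-sided, H₁ less) = 0.00000
At α=0.05: p < α → reject H₀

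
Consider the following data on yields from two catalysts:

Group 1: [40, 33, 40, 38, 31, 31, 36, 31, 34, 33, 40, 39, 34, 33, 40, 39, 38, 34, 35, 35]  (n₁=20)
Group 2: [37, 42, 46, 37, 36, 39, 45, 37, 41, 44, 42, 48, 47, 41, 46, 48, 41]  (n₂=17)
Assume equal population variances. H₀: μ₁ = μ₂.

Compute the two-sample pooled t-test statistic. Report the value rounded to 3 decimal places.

x̄₁=35.700, s₁=3.278, n₁=20
x̄₂=42.176, s₂=4.066, n₂=17
s_p² = [19·3.278² + 16·4.066²]/35 = 13.3906
SE = √(s_p²·(1/20+1/17)) = 1.2071
t = (35.700−42.176)/1.2071 = -5.3651
df = 35

test statistic = -5.365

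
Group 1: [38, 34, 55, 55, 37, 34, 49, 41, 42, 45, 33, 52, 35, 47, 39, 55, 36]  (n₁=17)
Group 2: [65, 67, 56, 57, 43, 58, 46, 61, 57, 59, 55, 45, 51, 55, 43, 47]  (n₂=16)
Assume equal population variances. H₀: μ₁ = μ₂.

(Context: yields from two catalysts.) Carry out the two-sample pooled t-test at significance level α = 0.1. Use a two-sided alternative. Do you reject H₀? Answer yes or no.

x̄₁=42.765, s₁=8.004, n₁=17
x̄₂=54.062, s₂=7.523, n₂=16
s_p² = [16·8.004² + 15·7.523²]/31 = 60.4515
SE = √(s_p²·(1/17+1/16)) = 2.7082
t = (42.765−54.062)/2.7082 = -4.1717
df = 31
p-value (two-sided) = 0.00023
At α=0.1: p < α → reject H₀

reject H₀: yes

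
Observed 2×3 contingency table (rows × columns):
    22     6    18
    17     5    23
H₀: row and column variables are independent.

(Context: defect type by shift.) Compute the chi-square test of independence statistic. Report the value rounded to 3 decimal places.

test statistic = 1.331

Row totals [46, 45], col totals [39, 11, 41], n=91
χ² = (22−19.71)²/19.71 + (6−5.56)²/5.56 + (18−20.73)²/20.73 + (17−19.29)²/19.29 + (5−5.44)²/5.44 + (23−20.27)²/20.27 = 1.3309
df = 2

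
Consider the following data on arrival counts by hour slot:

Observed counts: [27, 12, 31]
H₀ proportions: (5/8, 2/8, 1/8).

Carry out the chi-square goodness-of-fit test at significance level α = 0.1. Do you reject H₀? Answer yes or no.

n = 70; E_i = n·p_i = [43.75, 17.50, 8.75]
χ² = (27−43.75)²/43.75 + (12−17.50)²/17.50 + (31−8.75)²/8.75 = 64.7200
df = 2
p-value (upper-tail) = 0.00000
At α=0.1: p < α → reject H₀

reject H₀: yes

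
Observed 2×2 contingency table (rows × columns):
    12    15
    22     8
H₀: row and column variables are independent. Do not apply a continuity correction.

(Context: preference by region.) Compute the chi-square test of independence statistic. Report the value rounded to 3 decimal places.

Row totals [27, 30], col totals [34, 23], n=57
χ² = (12−16.11)²/16.11 + (15−10.89)²/10.89 + (22−17.89)²/17.89 + (8−12.11)²/12.11 = 4.9274
df = 1

test statistic = 4.927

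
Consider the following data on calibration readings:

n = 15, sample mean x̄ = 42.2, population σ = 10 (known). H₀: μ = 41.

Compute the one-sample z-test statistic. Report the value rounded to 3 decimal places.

SE = σ/√n = 10/√15 = 2.5820
z = (x̄−μ₀)/SE = (42.2−41)/2.5820 = 0.4648

test statistic = 0.465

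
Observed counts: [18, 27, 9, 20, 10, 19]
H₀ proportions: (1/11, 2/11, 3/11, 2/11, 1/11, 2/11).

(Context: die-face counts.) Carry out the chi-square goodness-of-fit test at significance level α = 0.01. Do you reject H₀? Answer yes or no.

reject H₀: yes

n = 103; E_i = n·p_i = [9.36, 18.73, 28.09, 18.73, 9.36, 18.73]
χ² = (18−9.36)²/9.36 + (27−18.73)²/18.73 + (9−28.09)²/28.09 + (20−18.73)²/18.73 + (10−9.36)²/9.36 + (19−18.73)²/18.73 = 24.7282
df = 5
p-value (upper-tail) = 0.00016
At α=0.01: p < α → reject H₀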